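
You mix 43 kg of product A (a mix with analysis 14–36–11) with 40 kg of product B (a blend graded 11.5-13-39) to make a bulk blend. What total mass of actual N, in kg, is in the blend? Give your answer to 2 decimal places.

N mass = 14%×43 + 11.5%×40 = 10.62 kg.

10.62 kg N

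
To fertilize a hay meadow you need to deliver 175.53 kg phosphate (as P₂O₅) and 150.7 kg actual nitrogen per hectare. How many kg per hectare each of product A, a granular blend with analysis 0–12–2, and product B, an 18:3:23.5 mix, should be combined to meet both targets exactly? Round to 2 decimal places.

Let a = kg of product A, b = kg of product B (per hectare).
P₂O₅: 0.12·a + 0.03·b = 175.53
N: 0·a + 0.18·b = 150.7
Solving simultaneously: a = 1253.444, b = 837.222.

1253.44 kg product A, 837.22 kg product B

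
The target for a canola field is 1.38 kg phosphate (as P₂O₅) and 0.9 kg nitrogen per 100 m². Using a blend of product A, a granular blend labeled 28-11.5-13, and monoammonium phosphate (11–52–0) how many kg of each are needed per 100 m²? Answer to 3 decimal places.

2.378 kg product A, 2.128 kg monoammonium phosphate

With a, b = kg per 100 m² of product A and monoammonium phosphate:
P₂O₅: 0.115·a + 0.52·b = 1.38
N: 0.28·a + 0.11·b = 0.9
Eliminate a: (row1) − 0.115/0.28·(row2) → 0.474821·b = 1.01036, so b = 2.12787.
Back-substitute: a = (1.38 − 0.52·2.12787) / 0.115 = 2.37834.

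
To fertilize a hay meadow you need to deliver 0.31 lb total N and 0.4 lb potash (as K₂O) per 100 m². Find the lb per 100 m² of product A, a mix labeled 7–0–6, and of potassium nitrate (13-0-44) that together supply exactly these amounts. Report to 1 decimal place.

Let a = lb of product A, b = lb of potassium nitrate (per 100 m²).
N: 0.07·a + 0.13·b = 0.31
K₂O: 0.06·a + 0.44·b = 0.4
From row1: a = (0.31 − 0.13·b) / 0.07.
Into row2: 0.06·(0.31 − 0.13·b)/0.07 + 0.44·b = 0.4 → b = 0.408696, a = 3.66957.

3.7 lb product A, 0.4 lb potassium nitrate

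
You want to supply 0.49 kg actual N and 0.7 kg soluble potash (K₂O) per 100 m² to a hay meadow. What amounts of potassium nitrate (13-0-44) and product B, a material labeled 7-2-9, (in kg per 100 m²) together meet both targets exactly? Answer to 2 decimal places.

0.26 kg potassium nitrate, 6.52 kg product B

With a, b = kg per 100 m² of potassium nitrate and product B:
N: 0.13·a + 0.07·b = 0.49
K₂O: 0.44·a + 0.09·b = 0.7
Eliminate a: (row1) − 0.13/0.44·(row2) → 0.0434091·b = 0.283182, so b = 6.52356.
Back-substitute: a = (0.49 − 0.07·6.52356) / 0.13 = 0.256545.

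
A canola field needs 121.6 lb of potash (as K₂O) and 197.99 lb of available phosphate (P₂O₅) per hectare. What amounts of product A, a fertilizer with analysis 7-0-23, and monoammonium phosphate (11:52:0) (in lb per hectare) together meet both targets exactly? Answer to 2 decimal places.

With a, b = lb per hectare of product A and monoammonium phosphate:
K₂O: 0.23·a + 0·b = 121.6
P₂O₅: 0·a + 0.52·b = 197.99
Solving simultaneously: a = 528.696, b = 380.75.

528.70 lb product A, 380.75 lb monoammonium phosphate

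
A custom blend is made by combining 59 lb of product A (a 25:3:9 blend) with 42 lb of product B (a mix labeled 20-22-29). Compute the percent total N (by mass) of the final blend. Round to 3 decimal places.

Total mass = 59 + 42 = 101 lb.
N mass = 25%×59 + 20%×42 = 23.15 lb.
% N = 23.15 / 101 = 22.9208%.

22.921% N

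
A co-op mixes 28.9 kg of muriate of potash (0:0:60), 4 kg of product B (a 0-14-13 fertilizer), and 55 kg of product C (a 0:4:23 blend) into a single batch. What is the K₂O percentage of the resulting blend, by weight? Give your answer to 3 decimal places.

34.710% K₂O

Total mass = 28.9 + 4 + 55 = 87.9 kg.
K₂O mass = 60%×28.9 + 13%×4 + 23%×55 = 30.51 kg.
% K₂O = 30.51 / 87.9 = 34.7099%.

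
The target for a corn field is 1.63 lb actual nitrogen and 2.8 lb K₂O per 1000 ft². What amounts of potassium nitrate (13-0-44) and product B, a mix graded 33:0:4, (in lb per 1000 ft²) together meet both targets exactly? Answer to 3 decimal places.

6.134 lb potassium nitrate, 2.523 lb product B

Let a = lb of potassium nitrate, b = lb of product B (per 1000 ft²).
N: 0.13·a + 0.33·b = 1.63
K₂O: 0.44·a + 0.04·b = 2.8
Eliminate a: (row1) − 0.13/0.44·(row2) → 0.318182·b = 0.802727, so b = 2.52286.
Back-substitute: a = (1.63 − 0.33·2.52286) / 0.13 = 6.13429.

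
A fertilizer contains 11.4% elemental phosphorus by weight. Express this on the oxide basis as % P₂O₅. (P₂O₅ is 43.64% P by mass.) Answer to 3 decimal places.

26.123% P₂O₅

%P₂O₅ = 11.4 / 0.4364 = 26.1228%.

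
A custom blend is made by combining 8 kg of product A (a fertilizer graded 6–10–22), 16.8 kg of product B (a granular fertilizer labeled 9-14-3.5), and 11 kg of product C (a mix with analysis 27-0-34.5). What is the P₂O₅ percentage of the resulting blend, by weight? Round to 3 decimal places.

8.804% P₂O₅

Total mass = 8 + 16.8 + 11 = 35.8 kg.
P₂O₅ mass = 10%×8 + 14%×16.8 + 0%×11 = 3.152 kg.
% P₂O₅ = 3.152 / 35.8 = 8.80447%.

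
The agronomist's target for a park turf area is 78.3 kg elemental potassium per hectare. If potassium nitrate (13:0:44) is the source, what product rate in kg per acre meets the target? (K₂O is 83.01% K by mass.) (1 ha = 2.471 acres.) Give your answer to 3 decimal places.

86.757 kg of product per acre

As K₂O: 78.3 / 0.8301 = 94.326 kg per hectare.
Product per hectare = 94.326 / 44% = 214.377 kg.
Convert to per acre: 214.377 × 0.404694 = 86.7573 kg.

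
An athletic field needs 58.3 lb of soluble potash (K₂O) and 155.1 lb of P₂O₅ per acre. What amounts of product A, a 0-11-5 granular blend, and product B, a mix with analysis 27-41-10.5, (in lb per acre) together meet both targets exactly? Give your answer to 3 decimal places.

851.117 lb product A, 149.944 lb product B

With a, b = lb per acre of product A and product B:
K₂O: 0.05·a + 0.105·b = 58.3
P₂O₅: 0.11·a + 0.41·b = 155.1
From row1: a = (58.3 − 0.105·b) / 0.05.
Into row2: 0.11·(58.3 − 0.105·b)/0.05 + 0.41·b = 155.1 → b = 149.9441, a = 851.1173.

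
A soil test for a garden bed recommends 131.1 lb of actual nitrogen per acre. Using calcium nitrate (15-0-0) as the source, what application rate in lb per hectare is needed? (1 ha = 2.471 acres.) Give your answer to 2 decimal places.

2159.65 lb of product per hectare

Product per acre = 131.1 / 15% = 874 lb.
Convert to per hectare: 874 × 2.471 = 2159.654 lb.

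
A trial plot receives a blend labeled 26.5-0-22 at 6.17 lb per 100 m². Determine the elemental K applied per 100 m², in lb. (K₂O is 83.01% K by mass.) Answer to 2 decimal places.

K₂O per 100 m² = 6.17 × 22% = 1.3574 lb.
Elemental K = 1.3574 × 0.8301 = 1.12678 lb per 100 m².

1.13 lb K per hundred sq m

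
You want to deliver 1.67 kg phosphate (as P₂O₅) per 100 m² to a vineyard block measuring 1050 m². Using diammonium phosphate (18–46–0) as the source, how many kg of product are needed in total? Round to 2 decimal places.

Product per 100 m² = 1.67 / 46% = 3.63043 kg.
Total product = 3.63043 × 1050 / 100 = 38.1196 kg.

38.12 kg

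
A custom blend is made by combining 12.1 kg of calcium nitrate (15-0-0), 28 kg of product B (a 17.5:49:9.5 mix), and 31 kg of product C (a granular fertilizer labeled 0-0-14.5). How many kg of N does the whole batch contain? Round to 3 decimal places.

6.715 kg N

N mass = 15%×12.1 + 17.5%×28 + 0%×31 = 6.715 kg.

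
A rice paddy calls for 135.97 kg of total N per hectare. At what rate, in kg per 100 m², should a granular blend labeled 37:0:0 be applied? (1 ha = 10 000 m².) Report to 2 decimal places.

Product per hectare = 135.97 / 37% = 367.486 kg.
Convert to per 100 m²: 367.486 × 0.01 = 3.67486 kg.

3.67 kg of product per hundred sq m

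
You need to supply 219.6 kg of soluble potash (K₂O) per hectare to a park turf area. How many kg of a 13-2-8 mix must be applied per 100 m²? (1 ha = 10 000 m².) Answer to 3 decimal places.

Product per hectare = 219.6 / 8% = 2745 kg.
Convert to per 100 m²: 2745 × 0.01 = 27.45 kg.

27.450 kg of product per hundred sq m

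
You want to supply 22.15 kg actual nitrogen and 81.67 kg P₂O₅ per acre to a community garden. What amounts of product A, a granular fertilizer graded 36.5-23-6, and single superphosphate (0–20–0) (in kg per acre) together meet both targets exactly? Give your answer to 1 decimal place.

60.7 kg product A, 338.6 kg single superphosphate

Per-acre balance (a = product A, b = single superphosphate):
N: 0.365·a + 0·b = 22.15
P₂O₅: 0.23·a + 0.2·b = 81.67
Eliminate b: (row1) − 0/0.2·(row2) → 0.365·a = 22.15, so a = 60.6849.
Then b = (81.67 − 0.23·60.6849) / 0.2 = 338.562.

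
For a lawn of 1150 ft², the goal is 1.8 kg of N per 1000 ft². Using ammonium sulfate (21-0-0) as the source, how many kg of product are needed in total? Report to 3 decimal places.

9.857 kg

Product per 1000 ft² = 1.8 / 21% = 8.57143 kg.
Total product = 8.57143 × 1150 / 1000 = 9.85714 kg.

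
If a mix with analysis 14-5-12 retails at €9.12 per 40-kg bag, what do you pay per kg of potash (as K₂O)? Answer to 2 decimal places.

K₂O in bag = 40 × 12% = 4.8 kg.
Cost per kg K₂O = €9.12 / 4.8 = €1.9000.

€1.90 per kg K₂O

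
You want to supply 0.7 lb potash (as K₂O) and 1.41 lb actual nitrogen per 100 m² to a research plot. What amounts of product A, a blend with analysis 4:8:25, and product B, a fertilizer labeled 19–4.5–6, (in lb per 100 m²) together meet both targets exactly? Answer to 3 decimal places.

1.073 lb product A, 7.195 lb product B

Let a = lb of product A, b = lb of product B (per 100 m²).
K₂O: 0.25·a + 0.06·b = 0.7
N: 0.04·a + 0.19·b = 1.41
Eliminate b: (row1) − 0.06/0.19·(row2) → 0.237368·a = 0.254737, so a = 1.07317.
Then b = (1.41 − 0.04·1.07317) / 0.19 = 7.19512.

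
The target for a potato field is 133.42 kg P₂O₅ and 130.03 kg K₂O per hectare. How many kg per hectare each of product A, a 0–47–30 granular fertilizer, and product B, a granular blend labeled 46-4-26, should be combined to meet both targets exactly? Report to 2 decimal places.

267.59 kg product A, 191.36 kg product B

Per-hectare balance (a = product A, b = product B):
P₂O₅: 0.47·a + 0.04·b = 133.42
K₂O: 0.3·a + 0.26·b = 130.03
Eliminate b: (row1) − 0.04/0.26·(row2) → 0.423846·a = 113.415, so a = 267.586.
Then b = (130.03 − 0.3·267.586) / 0.26 = 191.362.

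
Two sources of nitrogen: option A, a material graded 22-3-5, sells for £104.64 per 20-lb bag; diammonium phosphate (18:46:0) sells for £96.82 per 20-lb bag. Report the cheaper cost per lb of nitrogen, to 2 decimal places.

option A: N per bag = 20 × 22% = 4.4 lb; cost = 104.64 / 4.4 = £23.7818/lb N.
diammonium phosphate: N per bag = 20 × 18% = 3.6 lb; cost = 96.82 / 3.6 = £26.8944/lb N.
option A is cheaper.

£23.78 per lb N (option A)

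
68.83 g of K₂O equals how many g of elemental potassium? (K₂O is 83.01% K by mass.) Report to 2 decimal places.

57.14 g K

K = 68.83 × 0.8301 = 57.1358 g.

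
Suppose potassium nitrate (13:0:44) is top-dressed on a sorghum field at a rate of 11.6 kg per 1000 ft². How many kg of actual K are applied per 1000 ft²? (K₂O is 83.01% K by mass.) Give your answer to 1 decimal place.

K₂O per 1000 ft² = 11.6 × 44% = 5.104 kg.
Elemental K = 5.104 × 0.8301 = 4.23683 kg per 1000 ft².

4.2 kg K per thousand sq ft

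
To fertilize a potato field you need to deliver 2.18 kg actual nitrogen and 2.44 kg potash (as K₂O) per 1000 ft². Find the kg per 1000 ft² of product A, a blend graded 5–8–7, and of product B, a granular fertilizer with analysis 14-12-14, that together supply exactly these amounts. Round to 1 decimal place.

With a, b = kg per 1000 ft² of product A and product B:
N: 0.05·a + 0.14·b = 2.18
K₂O: 0.07·a + 0.14·b = 2.44
Eliminate b: (row1) − 0.14/0.14·(row2) → -0.02·a = -0.26, so a = 13.
Then b = (2.44 − 0.07·13) / 0.14 = 10.9286.

13.0 kg product A, 10.9 kg product B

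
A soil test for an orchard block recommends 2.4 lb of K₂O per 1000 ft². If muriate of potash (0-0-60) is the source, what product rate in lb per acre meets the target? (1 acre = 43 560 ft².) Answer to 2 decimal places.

Product per 1000 ft² = 2.4 / 60% = 4 lb.
Convert to per acre: 4 × 43.56 = 174.24 lb.

174.24 lb of product per acre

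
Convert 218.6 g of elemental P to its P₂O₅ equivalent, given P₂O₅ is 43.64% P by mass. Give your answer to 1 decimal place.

500.9 g P₂O₅

P₂O₅ = 218.6 / 0.4364 = 500.917 g.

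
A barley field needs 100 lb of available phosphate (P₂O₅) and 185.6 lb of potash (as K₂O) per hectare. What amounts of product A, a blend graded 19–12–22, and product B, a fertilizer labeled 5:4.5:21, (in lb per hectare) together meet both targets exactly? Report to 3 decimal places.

826.667 lb product A, 17.778 lb product B

With a, b = lb per hectare of product A and product B:
P₂O₅: 0.12·a + 0.045·b = 100
K₂O: 0.22·a + 0.21·b = 185.6
Solving simultaneously: a = 826.6667, b = 17.7778.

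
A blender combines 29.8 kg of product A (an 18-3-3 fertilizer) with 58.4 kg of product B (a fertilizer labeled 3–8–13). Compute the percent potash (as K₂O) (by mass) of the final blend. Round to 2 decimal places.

Total mass = 29.8 + 58.4 = 88.2 kg.
K₂O mass = 3%×29.8 + 13%×58.4 = 8.486 kg.
% K₂O = 8.486 / 88.2 = 9.62132%.

9.62% K₂O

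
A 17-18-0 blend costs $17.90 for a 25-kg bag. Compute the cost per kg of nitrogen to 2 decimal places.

$4.21 per kg N

N in bag = 25 × 17% = 4.25 kg.
Cost per kg N = $17.90 / 4.25 = $4.2118.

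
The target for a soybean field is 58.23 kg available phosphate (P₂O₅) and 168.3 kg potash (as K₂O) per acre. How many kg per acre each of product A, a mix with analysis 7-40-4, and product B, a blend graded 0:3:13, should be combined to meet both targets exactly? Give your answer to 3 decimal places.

Per-acre balance (a = product A, b = product B):
P₂O₅: 0.4·a + 0.03·b = 58.23
K₂O: 0.04·a + 0.13·b = 168.3
Solving simultaneously: a = 49.62402, b = 1279.34646.

49.624 kg product A, 1279.346 kg product B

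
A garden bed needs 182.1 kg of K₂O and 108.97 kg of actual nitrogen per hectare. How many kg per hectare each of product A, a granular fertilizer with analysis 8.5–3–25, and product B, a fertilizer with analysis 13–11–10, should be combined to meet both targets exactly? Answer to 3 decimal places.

532.333 kg product A, 490.167 kg product B

Let a = kg of product A, b = kg of product B (per hectare).
K₂O: 0.25·a + 0.1·b = 182.1
N: 0.085·a + 0.13·b = 108.97
Eliminate a: (row1) − 0.25/0.085·(row2) → -0.282353·b = -138.4, so b = 490.1667.
Back-substitute: a = (182.1 − 0.1·490.1667) / 0.25 = 532.3333.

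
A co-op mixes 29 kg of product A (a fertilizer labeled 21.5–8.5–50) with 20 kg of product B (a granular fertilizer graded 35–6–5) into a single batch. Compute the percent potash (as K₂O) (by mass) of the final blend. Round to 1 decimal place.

Total mass = 29 + 20 = 49 kg.
K₂O mass = 50%×29 + 5%×20 = 15.5 kg.
% K₂O = 15.5 / 49 = 31.6327%.

31.6% K₂O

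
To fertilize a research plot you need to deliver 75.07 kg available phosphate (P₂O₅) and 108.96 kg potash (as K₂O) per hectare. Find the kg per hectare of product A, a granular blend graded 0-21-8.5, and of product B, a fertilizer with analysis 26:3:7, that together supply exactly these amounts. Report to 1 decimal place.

Let a = kg of product A, b = kg of product B (per hectare).
P₂O₅: 0.21·a + 0.03·b = 75.07
K₂O: 0.085·a + 0.07·b = 108.96
Solving simultaneously: a = 163.465, b = 1358.08.

163.5 kg product A, 1358.1 kg product B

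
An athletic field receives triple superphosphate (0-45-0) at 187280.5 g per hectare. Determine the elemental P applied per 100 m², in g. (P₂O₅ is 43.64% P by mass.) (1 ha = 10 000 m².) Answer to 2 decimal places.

P₂O₅ per hectare = 187280.5 × 45% = 84276.2 g.
Elemental P = 84276.2 × 0.4364 = 36778.1 g per hectare.
Convert to per 100 m²: 36778.1 × 0.01 = 367.781 g.

367.78 g P per hundred sq m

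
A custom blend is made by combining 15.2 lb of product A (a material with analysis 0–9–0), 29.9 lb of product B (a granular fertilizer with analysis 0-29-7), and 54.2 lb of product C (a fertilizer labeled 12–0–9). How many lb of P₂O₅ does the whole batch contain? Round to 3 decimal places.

10.039 lb P₂O₅

P₂O₅ mass = 9%×15.2 + 29%×29.9 + 0%×54.2 = 10.039 lb.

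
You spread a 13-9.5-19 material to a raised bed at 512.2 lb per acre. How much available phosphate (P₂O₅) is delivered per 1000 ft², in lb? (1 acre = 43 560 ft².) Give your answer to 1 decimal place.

P₂O₅ per acre = 512.2 × 9.5% = 48.659 lb.
Convert to per 1000 ft²: 48.659 × 0.0229568 = 1.11706 lb.

1.1 lb P₂O₅ per thousand sq ft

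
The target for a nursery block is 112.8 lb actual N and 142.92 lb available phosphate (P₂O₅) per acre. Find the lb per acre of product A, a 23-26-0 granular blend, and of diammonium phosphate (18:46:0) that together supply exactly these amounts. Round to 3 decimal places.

443.431 lb product A, 60.061 lb diammonium phosphate

Let a = lb of product A, b = lb of diammonium phosphate (per acre).
N: 0.23·a + 0.18·b = 112.8
P₂O₅: 0.26·a + 0.46·b = 142.92
Eliminate b: (row1) − 0.18/0.46·(row2) → 0.128261·a = 56.8748, so a = 443.4305.
Then b = (142.92 − 0.26·443.4305) / 0.46 = 60.06102.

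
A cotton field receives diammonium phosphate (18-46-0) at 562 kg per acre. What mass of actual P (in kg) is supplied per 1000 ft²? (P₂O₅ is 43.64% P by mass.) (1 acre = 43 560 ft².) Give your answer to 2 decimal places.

2.59 kg P per thousand sq ft

P₂O₅ per acre = 562 × 46% = 258.52 kg.
Elemental P = 258.52 × 0.4364 = 112.818 kg per acre.
Convert to per 1000 ft²: 112.818 × 0.0229568 = 2.58995 kg.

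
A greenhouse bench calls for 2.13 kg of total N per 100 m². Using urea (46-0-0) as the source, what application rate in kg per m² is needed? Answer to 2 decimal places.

0.05 kg of product per sq m

Product per 100 m² = 2.13 / 46% = 4.63043 kg.
Convert to per m²: 4.63043 × 0.01 = 0.0463043 kg.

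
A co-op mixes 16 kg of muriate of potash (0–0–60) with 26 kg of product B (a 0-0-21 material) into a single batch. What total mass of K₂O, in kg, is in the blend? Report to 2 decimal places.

K₂O mass = 60%×16 + 21%×26 = 15.06 kg.

15.06 kg K₂O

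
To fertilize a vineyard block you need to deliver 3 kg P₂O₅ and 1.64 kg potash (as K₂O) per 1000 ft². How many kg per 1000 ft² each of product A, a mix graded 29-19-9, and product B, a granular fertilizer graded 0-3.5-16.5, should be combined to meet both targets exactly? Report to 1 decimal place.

With a, b = kg per 1000 ft² of product A and product B:
P₂O₅: 0.19·a + 0.035·b = 3
K₂O: 0.09·a + 0.165·b = 1.64
Eliminate b: (row1) − 0.035/0.165·(row2) → 0.170909·a = 2.65212, so a = 15.5177.
Then b = (1.64 − 0.09·15.5177) / 0.165 = 1.47518.

15.5 kg product A, 1.5 kg product B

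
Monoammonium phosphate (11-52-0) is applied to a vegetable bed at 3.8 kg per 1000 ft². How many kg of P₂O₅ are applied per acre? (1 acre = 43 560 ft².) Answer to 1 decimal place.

86.1 kg P₂O₅ per acre

P₂O₅ per 1000 ft² = 3.8 × 52% = 1.976 kg.
Convert to per acre: 1.976 × 43.56 = 86.0746 kg.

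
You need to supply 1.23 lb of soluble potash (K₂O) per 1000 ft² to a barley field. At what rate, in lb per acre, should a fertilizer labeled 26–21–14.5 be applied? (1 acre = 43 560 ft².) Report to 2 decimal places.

369.51 lb of product per acre

Product per 1000 ft² = 1.23 / 14.5% = 8.48276 lb.
Convert to per acre: 8.48276 × 43.56 = 369.509 lb.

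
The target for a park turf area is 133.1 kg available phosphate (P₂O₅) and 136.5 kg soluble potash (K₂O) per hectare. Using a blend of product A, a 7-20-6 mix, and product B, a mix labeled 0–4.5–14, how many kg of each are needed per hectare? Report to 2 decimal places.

With a, b = kg per hectare of product A and product B:
P₂O₅: 0.2·a + 0.045·b = 133.1
K₂O: 0.06·a + 0.14·b = 136.5
From row1: a = (133.1 − 0.045·b) / 0.2.
Into row2: 0.06·(133.1 − 0.045·b)/0.2 + 0.14·b = 136.5 → b = 763.399, a = 493.735.

493.74 kg product A, 763.40 kg product B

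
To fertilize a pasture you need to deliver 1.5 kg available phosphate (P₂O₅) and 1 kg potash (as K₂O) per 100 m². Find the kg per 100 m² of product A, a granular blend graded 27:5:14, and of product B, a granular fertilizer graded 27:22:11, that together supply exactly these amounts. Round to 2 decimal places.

With a, b = kg per 100 m² of product A and product B:
P₂O₅: 0.05·a + 0.22·b = 1.5
K₂O: 0.14·a + 0.11·b = 1
From row1: a = (1.5 − 0.22·b) / 0.05.
Into row2: 0.14·(1.5 − 0.22·b)/0.05 + 0.11·b = 1 → b = 6.32411, a = 2.17391.

2.17 kg product A, 6.32 kg product B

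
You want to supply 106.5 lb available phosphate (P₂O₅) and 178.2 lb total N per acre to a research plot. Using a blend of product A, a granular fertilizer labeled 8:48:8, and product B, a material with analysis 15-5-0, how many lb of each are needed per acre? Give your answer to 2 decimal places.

103.90 lb product A, 1132.59 lb product B

Let a = lb of product A, b = lb of product B (per acre).
P₂O₅: 0.48·a + 0.05·b = 106.5
N: 0.08·a + 0.15·b = 178.2
Eliminate a: (row1) − 0.48/0.08·(row2) → -0.85·b = -962.7, so b = 1132.588.
Back-substitute: a = (106.5 − 0.05·1132.588) / 0.48 = 103.897.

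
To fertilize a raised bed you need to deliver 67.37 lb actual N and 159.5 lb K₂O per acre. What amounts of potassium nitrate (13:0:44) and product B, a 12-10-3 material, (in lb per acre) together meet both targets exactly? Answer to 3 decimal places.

350.080 lb potassium nitrate, 182.164 lb product B

With a, b = lb per acre of potassium nitrate and product B:
N: 0.13·a + 0.12·b = 67.37
K₂O: 0.44·a + 0.03·b = 159.5
Eliminate a: (row1) − 0.13/0.44·(row2) → 0.111136·b = 20.245, so b = 182.1636.
Back-substitute: a = (67.37 − 0.12·182.1636) / 0.13 = 350.0798.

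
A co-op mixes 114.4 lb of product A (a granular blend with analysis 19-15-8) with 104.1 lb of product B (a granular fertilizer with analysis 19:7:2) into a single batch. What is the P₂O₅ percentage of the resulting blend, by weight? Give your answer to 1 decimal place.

Total mass = 114.4 + 104.1 = 218.5 lb.
P₂O₅ mass = 15%×114.4 + 7%×104.1 = 24.447 lb.
% P₂O₅ = 24.447 / 218.5 = 11.1886%.

11.2% P₂O₅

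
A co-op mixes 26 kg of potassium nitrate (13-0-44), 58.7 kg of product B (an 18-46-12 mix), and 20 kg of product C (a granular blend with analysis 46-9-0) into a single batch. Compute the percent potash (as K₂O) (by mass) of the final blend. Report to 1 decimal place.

Total mass = 26 + 58.7 + 20 = 104.7 kg.
K₂O mass = 44%×26 + 12%×58.7 + 0%×20 = 18.484 kg.
% K₂O = 18.484 / 104.7 = 17.6543%.

17.7% K₂O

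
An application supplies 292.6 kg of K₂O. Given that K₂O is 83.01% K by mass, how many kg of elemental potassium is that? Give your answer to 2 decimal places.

K = 292.6 × 0.8301 = 242.887 kg.

242.89 kg K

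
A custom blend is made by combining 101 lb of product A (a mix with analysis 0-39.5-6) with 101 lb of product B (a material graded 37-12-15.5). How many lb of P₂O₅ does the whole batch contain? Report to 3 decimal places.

P₂O₅ mass = 39.5%×101 + 12%×101 = 52.015 lb.

52.015 lb P₂O₅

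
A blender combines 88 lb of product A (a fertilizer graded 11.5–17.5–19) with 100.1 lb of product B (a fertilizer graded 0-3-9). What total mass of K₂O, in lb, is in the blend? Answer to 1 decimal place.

K₂O mass = 19%×88 + 9%×100.1 = 25.729 lb.

25.7 lb K₂O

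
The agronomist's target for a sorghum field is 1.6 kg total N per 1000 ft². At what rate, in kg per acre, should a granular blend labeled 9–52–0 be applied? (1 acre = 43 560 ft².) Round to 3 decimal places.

Product per 1000 ft² = 1.6 / 9% = 17.7778 kg.
Convert to per acre: 17.7778 × 43.56 = 774.4 kg.

774.400 kg of product per acre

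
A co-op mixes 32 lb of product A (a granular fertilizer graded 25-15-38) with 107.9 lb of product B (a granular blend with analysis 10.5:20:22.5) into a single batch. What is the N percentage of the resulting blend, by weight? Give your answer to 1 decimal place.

Total mass = 32 + 107.9 = 139.9 lb.
N mass = 25%×32 + 10.5%×107.9 = 19.3295 lb.
% N = 19.3295 / 139.9 = 13.8167%.

13.8% N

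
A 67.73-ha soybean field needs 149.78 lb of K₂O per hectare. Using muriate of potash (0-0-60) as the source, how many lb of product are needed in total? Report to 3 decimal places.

Product per hectare = 149.78 / 60% = 249.633 lb.
Total product = 249.633 × 67.73 = 16907.6657 lb.

16907.666 lb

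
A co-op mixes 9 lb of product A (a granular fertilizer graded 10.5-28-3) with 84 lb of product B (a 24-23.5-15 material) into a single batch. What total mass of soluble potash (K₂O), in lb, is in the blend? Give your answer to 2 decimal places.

K₂O mass = 3%×9 + 15%×84 = 12.87 lb.

12.87 lb K₂O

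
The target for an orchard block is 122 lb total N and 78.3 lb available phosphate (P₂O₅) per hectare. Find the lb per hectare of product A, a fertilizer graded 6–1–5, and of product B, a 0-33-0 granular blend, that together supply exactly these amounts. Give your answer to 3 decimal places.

2033.333 lb product A, 175.657 lb product B

Per-hectare balance (a = product A, b = product B):
N: 0.06·a + 0·b = 122
P₂O₅: 0.01·a + 0.33·b = 78.3
Eliminate a: (row1) − 0.06/0.01·(row2) → -1.98·b = -347.8, so b = 175.6566.
Back-substitute: a = (122 − 0·175.6566) / 0.06 = 2033.3333.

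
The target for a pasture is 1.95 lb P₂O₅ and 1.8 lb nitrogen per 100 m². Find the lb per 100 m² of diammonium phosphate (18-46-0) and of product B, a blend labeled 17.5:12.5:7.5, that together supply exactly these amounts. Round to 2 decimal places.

2.00 lb diammonium phosphate, 8.22 lb product B

Per-100 m² balance (a = diammonium phosphate, b = product B):
P₂O₅: 0.46·a + 0.125·b = 1.95
N: 0.18·a + 0.175·b = 1.8
Eliminate b: (row1) − 0.125/0.175·(row2) → 0.331429·a = 0.664286, so a = 2.00431.
Then b = (1.8 − 0.18·2.00431) / 0.175 = 8.22414.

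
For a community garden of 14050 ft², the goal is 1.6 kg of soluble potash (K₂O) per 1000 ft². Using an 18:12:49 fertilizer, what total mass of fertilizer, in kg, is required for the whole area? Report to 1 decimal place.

Product per 1000 ft² = 1.6 / 49% = 3.26531 kg.
Total product = 3.26531 × 14050 / 1000 = 45.8776 kg.

45.9 kg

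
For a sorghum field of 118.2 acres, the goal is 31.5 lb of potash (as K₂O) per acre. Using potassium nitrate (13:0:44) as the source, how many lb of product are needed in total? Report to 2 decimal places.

8462.05 lb

Product per acre = 31.5 / 44% = 71.5909 lb.
Total product = 71.5909 × 118.2 = 8462.045 lb.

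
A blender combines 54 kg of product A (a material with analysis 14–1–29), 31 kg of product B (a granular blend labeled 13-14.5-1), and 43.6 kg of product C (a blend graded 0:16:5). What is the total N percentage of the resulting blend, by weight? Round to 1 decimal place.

9.0% N

Total mass = 54 + 31 + 43.6 = 128.6 kg.
N mass = 14%×54 + 13%×31 + 0%×43.6 = 11.59 kg.
% N = 11.59 / 128.6 = 9.01244%.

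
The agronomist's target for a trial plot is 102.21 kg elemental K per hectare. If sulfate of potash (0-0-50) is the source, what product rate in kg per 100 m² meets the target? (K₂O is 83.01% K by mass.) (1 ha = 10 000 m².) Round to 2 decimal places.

2.46 kg of product per hundred sq m

As K₂O: 102.21 / 0.8301 = 123.13 kg per hectare.
Product per hectare = 123.13 / 50% = 246.259 kg.
Convert to per 100 m²: 246.259 × 0.01 = 2.46259 kg.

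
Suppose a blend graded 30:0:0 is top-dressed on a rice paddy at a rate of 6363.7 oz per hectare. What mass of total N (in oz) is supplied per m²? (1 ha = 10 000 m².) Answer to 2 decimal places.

nitrogen per hectare = 6363.7 × 30% = 1909.11 oz.
Convert to per m²: 1909.11 × 0.0001 = 0.190911 oz.

0.19 oz N per sq m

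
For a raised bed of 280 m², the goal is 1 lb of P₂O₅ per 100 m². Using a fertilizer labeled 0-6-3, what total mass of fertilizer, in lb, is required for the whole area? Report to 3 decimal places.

46.667 lb

Product per 100 m² = 1 / 6% = 16.6667 lb.
Total product = 16.6667 × 280 / 100 = 46.6667 lb.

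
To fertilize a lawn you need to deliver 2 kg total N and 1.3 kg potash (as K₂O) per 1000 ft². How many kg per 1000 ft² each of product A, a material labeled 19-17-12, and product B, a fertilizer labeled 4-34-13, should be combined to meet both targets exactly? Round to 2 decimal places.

Let a = kg of product A, b = kg of product B (per 1000 ft²).
N: 0.19·a + 0.04·b = 2
K₂O: 0.12·a + 0.13·b = 1.3
Solving simultaneously: a = 10.4523, b = 0.351759.

10.45 kg product A, 0.35 kg product B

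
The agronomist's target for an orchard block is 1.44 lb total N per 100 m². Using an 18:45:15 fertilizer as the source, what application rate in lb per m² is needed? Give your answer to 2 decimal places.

0.08 lb of product per sq m

Product per 100 m² = 1.44 / 18% = 8 lb.
Convert to per m²: 8 × 0.01 = 0.08 lb.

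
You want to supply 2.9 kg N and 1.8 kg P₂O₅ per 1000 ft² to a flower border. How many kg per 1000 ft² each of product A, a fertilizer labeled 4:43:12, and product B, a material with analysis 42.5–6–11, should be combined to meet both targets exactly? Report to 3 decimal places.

3.277 kg product A, 6.515 kg product B

Per-1000 ft² balance (a = product A, b = product B):
N: 0.04·a + 0.425·b = 2.9
P₂O₅: 0.43·a + 0.06·b = 1.8
Solving simultaneously: a = 3.27696, b = 6.51511.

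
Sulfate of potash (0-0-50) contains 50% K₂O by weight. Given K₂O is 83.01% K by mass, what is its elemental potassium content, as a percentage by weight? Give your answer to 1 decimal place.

%K = 50 × 0.8301 = 41.505%.

41.5% K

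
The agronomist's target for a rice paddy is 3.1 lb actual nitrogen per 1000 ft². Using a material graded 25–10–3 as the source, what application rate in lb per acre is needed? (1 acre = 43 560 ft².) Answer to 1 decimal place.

Product per 1000 ft² = 3.1 / 25% = 12.4 lb.
Convert to per acre: 12.4 × 43.56 = 540.144 lb.

540.1 lb of product per acre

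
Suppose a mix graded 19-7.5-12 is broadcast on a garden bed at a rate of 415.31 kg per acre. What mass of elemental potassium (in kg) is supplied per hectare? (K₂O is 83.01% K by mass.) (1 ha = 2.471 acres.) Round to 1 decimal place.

102.2 kg K per hectare

K₂O per acre = 415.31 × 12% = 49.8372 kg.
Elemental K = 49.8372 × 0.8301 = 41.3699 kg per acre.
Convert to per hectare: 41.3699 × 2.471 = 102.225 kg.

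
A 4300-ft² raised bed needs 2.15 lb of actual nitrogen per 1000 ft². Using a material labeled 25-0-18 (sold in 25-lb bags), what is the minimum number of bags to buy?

2 bags

Product per 1000 ft² = 2.15 / 25% = 8.6 lb.
Total product = 8.6 × 4300 / 1000 = 36.98 lb.
Bags = ⌈36.98 / 25⌉ = 2.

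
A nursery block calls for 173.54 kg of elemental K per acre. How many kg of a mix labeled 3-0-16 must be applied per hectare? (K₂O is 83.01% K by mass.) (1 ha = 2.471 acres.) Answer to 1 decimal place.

3228.7 kg of product per hectare

As K₂O: 173.54 / 0.8301 = 209.059 kg per acre.
Product per acre = 209.059 / 16% = 1306.62 kg.
Convert to per hectare: 1306.62 × 2.471 = 3228.66 kg.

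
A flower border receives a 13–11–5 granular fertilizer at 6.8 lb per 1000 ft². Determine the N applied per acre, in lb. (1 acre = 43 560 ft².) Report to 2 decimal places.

38.51 lb N per acre

nitrogen per 1000 ft² = 6.8 × 13% = 0.884 lb.
Convert to per acre: 0.884 × 43.56 = 38.507 lb.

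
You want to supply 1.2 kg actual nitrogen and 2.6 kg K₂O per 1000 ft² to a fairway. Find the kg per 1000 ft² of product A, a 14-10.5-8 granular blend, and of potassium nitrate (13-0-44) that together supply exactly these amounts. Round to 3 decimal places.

3.711 kg product A, 5.234 kg potassium nitrate

With a, b = kg per 1000 ft² of product A and potassium nitrate:
N: 0.14·a + 0.13·b = 1.2
K₂O: 0.08·a + 0.44·b = 2.6
Solving simultaneously: a = 3.71094, b = 5.23437.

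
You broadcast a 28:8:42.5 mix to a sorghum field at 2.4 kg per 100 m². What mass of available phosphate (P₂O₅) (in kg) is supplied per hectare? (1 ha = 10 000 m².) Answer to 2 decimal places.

P₂O₅ per 100 m² = 2.4 × 8% = 0.192 kg.
Convert to per hectare: 0.192 × 100 = 19.2 kg.

19.20 kg P₂O₅ per hectare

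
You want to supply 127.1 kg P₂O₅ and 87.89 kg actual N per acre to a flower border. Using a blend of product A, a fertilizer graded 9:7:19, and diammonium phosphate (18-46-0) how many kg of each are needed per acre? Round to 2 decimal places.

609.42 kg product A, 183.57 kg diammonium phosphate

Per-acre balance (a = product A, b = diammonium phosphate):
P₂O₅: 0.07·a + 0.46·b = 127.1
N: 0.09·a + 0.18·b = 87.89
Eliminate a: (row1) − 0.07/0.09·(row2) → 0.32·b = 58.7411, so b = 183.566.
Back-substitute: a = (127.1 − 0.46·183.566) / 0.07 = 609.424.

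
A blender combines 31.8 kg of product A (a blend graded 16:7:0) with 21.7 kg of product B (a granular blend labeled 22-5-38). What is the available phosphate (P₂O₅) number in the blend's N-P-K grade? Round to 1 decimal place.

6.2% P₂O₅

Total mass = 31.8 + 21.7 = 53.5 kg.
P₂O₅ mass = 7%×31.8 + 5%×21.7 = 3.311 kg.
% P₂O₅ = 3.311 / 53.5 = 6.18879%.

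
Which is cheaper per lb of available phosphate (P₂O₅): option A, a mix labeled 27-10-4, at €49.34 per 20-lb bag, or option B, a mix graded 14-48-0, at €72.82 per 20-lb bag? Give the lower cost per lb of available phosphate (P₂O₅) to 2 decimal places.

€7.59 per lb P₂O₅ (option B)

option A: P₂O₅ per bag = 20 × 10% = 2 lb; cost = 49.34 / 2 = €24.6700/lb P₂O₅.
option B: P₂O₅ per bag = 20 × 48% = 9.6 lb; cost = 72.82 / 9.6 = €7.5854/lb P₂O₅.
option B is cheaper.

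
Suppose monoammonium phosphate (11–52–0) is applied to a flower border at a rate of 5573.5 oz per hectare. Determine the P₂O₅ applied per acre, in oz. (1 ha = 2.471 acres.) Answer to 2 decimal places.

1172.89 oz P₂O₅ per acre

P₂O₅ per hectare = 5573.5 × 52% = 2898.22 oz.
Convert to per acre: 2898.22 × 0.404694 = 1172.894 oz.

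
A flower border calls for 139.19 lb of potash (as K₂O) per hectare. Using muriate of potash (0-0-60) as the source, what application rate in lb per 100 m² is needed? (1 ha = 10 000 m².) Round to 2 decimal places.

2.32 lb of product per hundred sq m

Product per hectare = 139.19 / 60% = 231.983 lb.
Convert to per 100 m²: 231.983 × 0.01 = 2.31983 lb.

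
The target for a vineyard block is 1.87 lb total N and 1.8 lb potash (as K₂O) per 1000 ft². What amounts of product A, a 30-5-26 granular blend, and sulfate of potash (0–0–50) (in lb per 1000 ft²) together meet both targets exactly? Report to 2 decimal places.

6.23 lb product A, 0.36 lb sulfate of potash

Per-1000 ft² balance (a = product A, b = sulfate of potash):
N: 0.3·a + 0·b = 1.87
K₂O: 0.26·a + 0.5·b = 1.8
Eliminate b: (row1) − 0/0.5·(row2) → 0.3·a = 1.87, so a = 6.23333.
Then b = (1.8 − 0.26·6.23333) / 0.5 = 0.358667.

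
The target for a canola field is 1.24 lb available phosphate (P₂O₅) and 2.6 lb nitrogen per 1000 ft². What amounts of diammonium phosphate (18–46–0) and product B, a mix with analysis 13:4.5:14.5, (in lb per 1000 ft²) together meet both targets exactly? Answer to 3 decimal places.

0.855 lb diammonium phosphate, 18.816 lb product B

Let a = lb of diammonium phosphate, b = lb of product B (per 1000 ft²).
P₂O₅: 0.46·a + 0.045·b = 1.24
N: 0.18·a + 0.13·b = 2.6
Solving simultaneously: a = 0.854932, b = 18.8162.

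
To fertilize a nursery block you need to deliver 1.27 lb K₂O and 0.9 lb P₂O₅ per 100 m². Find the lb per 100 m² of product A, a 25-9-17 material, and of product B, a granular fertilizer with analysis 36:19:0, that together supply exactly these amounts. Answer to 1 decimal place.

7.5 lb product A, 1.2 lb product B

Per-100 m² balance (a = product A, b = product B):
K₂O: 0.17·a + 0·b = 1.27
P₂O₅: 0.09·a + 0.19·b = 0.9
Solving simultaneously: a = 7.47059, b = 1.19814.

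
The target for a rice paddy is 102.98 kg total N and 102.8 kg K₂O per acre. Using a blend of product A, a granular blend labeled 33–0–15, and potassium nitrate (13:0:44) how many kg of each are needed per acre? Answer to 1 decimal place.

Let a = kg of product A, b = kg of potassium nitrate (per acre).
N: 0.33·a + 0.13·b = 102.98
K₂O: 0.15·a + 0.44·b = 102.8
Solving simultaneously: a = 254.154, b = 146.993.

254.2 kg product A, 147.0 kg potassium nitrate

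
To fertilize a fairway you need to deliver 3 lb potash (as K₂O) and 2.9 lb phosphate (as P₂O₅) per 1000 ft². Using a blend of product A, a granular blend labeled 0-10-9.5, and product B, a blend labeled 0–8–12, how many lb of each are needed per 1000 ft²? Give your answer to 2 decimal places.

With a, b = lb per 1000 ft² of product A and product B:
K₂O: 0.095·a + 0.12·b = 3
P₂O₅: 0.1·a + 0.08·b = 2.9
From row1: a = (3 − 0.12·b) / 0.095.
Into row2: 0.1·(3 − 0.12·b)/0.095 + 0.08·b = 2.9 → b = 5.56818, a = 24.5455.

24.55 lb product A, 5.57 lb product B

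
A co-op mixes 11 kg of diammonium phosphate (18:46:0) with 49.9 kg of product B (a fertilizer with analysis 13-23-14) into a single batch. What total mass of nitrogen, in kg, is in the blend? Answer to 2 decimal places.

N mass = 18%×11 + 13%×49.9 = 8.467 kg.

8.47 kg N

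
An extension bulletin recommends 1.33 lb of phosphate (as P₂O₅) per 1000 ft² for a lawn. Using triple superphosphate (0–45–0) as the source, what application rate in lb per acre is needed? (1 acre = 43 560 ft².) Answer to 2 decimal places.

Product per 1000 ft² = 1.33 / 45% = 2.95556 lb.
Convert to per acre: 2.95556 × 43.56 = 128.744 lb.

128.74 lb of product per acre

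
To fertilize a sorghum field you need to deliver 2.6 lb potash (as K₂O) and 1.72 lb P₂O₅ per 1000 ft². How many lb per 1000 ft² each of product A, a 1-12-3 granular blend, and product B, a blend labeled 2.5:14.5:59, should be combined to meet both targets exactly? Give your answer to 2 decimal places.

Per-1000 ft² balance (a = product A, b = product B):
K₂O: 0.03·a + 0.59·b = 2.6
P₂O₅: 0.12·a + 0.145·b = 1.72
Eliminate b: (row1) − 0.59/0.145·(row2) → -0.458276·a = -4.39862, so a = 9.59819.
Then b = (1.72 − 0.12·9.59819) / 0.145 = 3.91874.

9.60 lb product A, 3.92 lb product B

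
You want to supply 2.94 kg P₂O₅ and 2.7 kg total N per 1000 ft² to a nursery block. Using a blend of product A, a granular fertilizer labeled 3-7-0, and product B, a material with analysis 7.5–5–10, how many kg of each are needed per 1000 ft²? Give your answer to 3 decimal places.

22.800 kg product A, 26.880 kg product B

With a, b = kg per 1000 ft² of product A and product B:
P₂O₅: 0.07·a + 0.05·b = 2.94
N: 0.03·a + 0.075·b = 2.7
Solving simultaneously: a = 22.8, b = 26.88.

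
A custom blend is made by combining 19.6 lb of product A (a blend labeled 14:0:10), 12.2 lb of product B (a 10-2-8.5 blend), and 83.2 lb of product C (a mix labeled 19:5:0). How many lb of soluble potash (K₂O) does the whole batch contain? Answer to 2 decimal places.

K₂O mass = 10%×19.6 + 8.5%×12.2 + 0%×83.2 = 2.997 lb.

3.00 lb K₂O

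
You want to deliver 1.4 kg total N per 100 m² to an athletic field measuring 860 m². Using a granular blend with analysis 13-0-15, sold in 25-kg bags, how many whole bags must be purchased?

4 bags

Product per 100 m² = 1.4 / 13% = 10.7692 kg.
Total product = 10.7692 × 860 / 100 = 92.6154 kg.
Bags = ⌈92.6154 / 25⌉ = 4.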